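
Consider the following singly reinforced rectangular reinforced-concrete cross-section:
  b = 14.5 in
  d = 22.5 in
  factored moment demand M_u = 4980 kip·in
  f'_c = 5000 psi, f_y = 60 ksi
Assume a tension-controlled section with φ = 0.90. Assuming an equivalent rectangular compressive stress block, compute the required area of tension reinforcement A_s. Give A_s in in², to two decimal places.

M_n = M_u/φ = 4980/0.90 = 5533.33 kip·in.
From M_n = 0.85 f'_c a b (d − a/2):
a = d − √(d² − 2M_n/(0.85 f'_c b)) = 22.5 − √(22.5² − 2 × 5533.33/(0.85 × 5 × 14.5)) = 4.426 in.
A_s = 0.85 f'_c a b / f_y = 0.85 × 5 × 4.426 × 14.5 / 60 = 4.546 in².

A_s ≈ 4.55 in²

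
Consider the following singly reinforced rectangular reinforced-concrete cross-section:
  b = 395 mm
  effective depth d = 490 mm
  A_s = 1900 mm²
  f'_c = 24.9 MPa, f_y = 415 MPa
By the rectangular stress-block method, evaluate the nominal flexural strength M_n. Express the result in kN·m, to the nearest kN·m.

T = A_s f_y = 1900 × 415 = 788500 N = 788.5 kN.
From C = T: a = T/(0.85 f'_c b) = 788500/(0.85 × 24.9 × 395) = 94.32 mm.
M_n = T(d − a/2) = 788.5 kN × (490 − 47.16) mm = 349.18 kN·m.

M_n ≈ 349 kN·m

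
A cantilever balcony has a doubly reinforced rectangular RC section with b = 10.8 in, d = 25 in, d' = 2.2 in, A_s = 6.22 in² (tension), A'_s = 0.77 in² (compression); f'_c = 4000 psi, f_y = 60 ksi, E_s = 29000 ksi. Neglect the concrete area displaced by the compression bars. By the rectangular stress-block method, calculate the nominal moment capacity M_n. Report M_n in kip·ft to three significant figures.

M_n ≈ 648 kip·ft

Assume both steels yield.
a = (A_s − A'_s) f_y/(0.85 f'_c b) = (6.22 − 0.77) × 60/(0.85 × 4 × 10.8) = 8.905 in.
c = a/β₁ = 8.905/0.85 = 10.476 in; ε'_s = 0.003(c − d')/c = 0.0024 ≥ ε_y = 0.0021, so the compression steel yields.
M_n = (A_s − A'_s) f_y (d − a/2) + A'_s f_y (d − d') = 327 × (25 − 4.4525) + 46.2 × (25 − 2.2) = 6719.0 + 1053.4 = 7772.4 kip·in = 7772.4/12 = 647.70 kip·ft.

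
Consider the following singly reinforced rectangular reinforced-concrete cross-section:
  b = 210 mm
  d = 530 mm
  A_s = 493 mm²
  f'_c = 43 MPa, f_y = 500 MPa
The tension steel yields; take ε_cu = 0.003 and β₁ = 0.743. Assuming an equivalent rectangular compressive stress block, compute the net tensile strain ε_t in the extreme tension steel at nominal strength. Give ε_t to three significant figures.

a = A_s f_y/(0.85 f'_c b) = 32.12 mm.
β₁ = 0.743, so c = a/β₁ = 32.12/0.743 = 43.23 mm.
From the linear strain diagram with ε_cu = 0.003: ε_t = 0.003 (d − c)/c = 0.003 × (530 − 43.23)/43.23 = 0.0338.
Since ε_t ≥ 0.005, the section is tension-controlled.

ε_t ≈ 0.0338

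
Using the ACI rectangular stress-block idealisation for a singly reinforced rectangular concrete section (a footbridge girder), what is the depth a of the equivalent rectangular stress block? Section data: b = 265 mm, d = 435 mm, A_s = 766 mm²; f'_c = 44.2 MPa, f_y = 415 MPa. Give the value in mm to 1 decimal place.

a ≈ 31.9 mm

T = A_s f_y = 766 × 415 = 317890 N = 317.89 kN.
Setting C = 0.85 f'_c a b equal to T: a = 317890/(0.85 × 44.2 × 265) = 31.9 mm.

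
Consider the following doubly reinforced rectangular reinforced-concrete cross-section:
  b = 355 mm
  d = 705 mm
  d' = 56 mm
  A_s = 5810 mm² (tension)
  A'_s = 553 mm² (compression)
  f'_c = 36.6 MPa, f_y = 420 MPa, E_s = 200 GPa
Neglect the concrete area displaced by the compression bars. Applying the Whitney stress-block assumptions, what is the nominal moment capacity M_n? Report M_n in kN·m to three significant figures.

Assume both tension and compression steel yield.
Net tension couple steel: A_s − A'_s = 5257 mm².
a = (A_s − A'_s) f_y / (0.85 f'_c b) = 2207940/(0.85 × 36.6 × 355) = 199.92 mm.
c = a/β₁ = 199.92/0.789 = 253.38 mm; ε'_s = 0.003(c − d')/c = 0.0023 ≥ f_y/E_s = 0.0021, so compression steel does yield.
M_n = (A_s − A'_s) f_y (d − a/2) + A'_s f_y (d − d') = [2207940 × (705 − 99.96) + 232260 × (705 − 56)] × 10⁻⁶ = 1335.89 + 150.74 = 1486.63 kN·m.

M_n ≈ 1490 kN·m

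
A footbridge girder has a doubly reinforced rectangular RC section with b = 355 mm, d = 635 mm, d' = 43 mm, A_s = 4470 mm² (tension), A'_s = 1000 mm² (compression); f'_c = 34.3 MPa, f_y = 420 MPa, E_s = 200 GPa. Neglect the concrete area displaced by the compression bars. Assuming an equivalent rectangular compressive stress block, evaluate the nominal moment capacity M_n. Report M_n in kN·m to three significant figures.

Assume both tension and compression steel yield.
Net tension couple steel: A_s − A'_s = 3470 mm².
a = (A_s − A'_s) f_y / (0.85 f'_c b) = 1457400/(0.85 × 34.3 × 355) = 140.81 mm.
c = a/β₁ = 140.81/0.805 = 174.92 mm; ε'_s = 0.003(c − d')/c = 0.0023 ≥ f_y/E_s = 0.0021, so compression steel does yield.
M_n = (A_s − A'_s) f_y (d − a/2) + A'_s f_y (d − d') = [1457400 × (635 − 70.405) + 420000 × (635 − 43)] × 10⁻⁶ = 822.84 + 248.64 = 1071.48 kN·m.

M_n ≈ 1070 kN·m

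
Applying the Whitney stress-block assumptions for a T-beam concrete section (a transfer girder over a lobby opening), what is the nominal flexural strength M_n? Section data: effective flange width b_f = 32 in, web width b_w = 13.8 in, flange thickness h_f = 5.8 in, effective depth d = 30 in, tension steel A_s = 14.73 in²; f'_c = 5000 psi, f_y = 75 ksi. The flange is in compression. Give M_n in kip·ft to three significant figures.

M_n ≈ 2350 kip·ft

Tension: T = A_s f_y = 14.73 × 75 = 1104.75 kips.
Try a within the flange: a = T/(0.85 f'_c b_f) = 1104.75/(0.85 × 5 × 32) = 8.123 in.
a = 8.123 > h_f = 5.8 in: the block extends into the web. Split into flange-overhang and web parts.
C_f = 0.85 f'_c (b_f − b_w) h_f = 0.85 × 5 × (32 − 13.8) × 5.8 = 448.6 kips.
Remaining web compression depth: a_w = (T − C_f)/(0.85 f'_c b_w) = (1104.75 − 448.6)/(0.85 × 5 × 13.8) = 11.188 in.
M_n = C_f(d − h_f/2) + (T − C_f)(d − a_w/2) = 448.6 × (30 − 2.9) + 656.15 × (30 − 5.594) = 12157.1 + 16014.0 = 28171.1 kip·in.
M_n = 28171.1/12 = 2347.59 kip·ft.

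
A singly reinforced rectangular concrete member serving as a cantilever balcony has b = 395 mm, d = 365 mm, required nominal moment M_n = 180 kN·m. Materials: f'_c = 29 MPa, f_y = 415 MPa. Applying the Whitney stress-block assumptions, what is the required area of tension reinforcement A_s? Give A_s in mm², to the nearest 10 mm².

With M_n = 0.85 f'_c a b (d − a/2), solve the quadratic for a:
a = d − √(d² − 2M_n/(0.85 f'_c b)) = 365 − √(365² − 2 × 180×10⁶/(0.85 × 29 × 395)) = 54.76 mm.
A_s = 0.85 f'_c a b / f_y = 0.85 × 29 × 54.76 × 395 / 415 = 1284.8 mm².

A_s ≈ 1280 mm²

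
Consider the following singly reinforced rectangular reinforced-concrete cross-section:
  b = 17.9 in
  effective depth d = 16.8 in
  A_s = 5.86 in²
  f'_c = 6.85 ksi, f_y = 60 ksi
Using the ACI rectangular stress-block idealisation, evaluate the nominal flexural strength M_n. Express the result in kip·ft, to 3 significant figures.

T = A_s f_y = 5.86 × 60 = 351.6 kips.
a = T/(0.85 f'_c b) = 351.6/(0.85 × 6.85 × 17.9) = 3.374 in.
M_n = T(d − a/2) = 351.6 × (16.8 − 1.687) = 5313.7 kip·in = 5313.7/12 = 442.81 kip·ft.

M_n ≈ 443 kip·ft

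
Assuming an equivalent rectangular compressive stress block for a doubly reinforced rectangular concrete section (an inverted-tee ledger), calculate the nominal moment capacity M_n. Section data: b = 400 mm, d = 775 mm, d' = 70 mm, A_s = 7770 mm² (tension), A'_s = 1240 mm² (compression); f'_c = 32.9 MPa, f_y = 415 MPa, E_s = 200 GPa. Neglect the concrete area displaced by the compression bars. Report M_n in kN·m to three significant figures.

M_n ≈ 2130 kN·m

Assume both tension and compression steel yield.
Net tension couple steel: A_s − A'_s = 6530 mm².
a = (A_s − A'_s) f_y / (0.85 f'_c b) = 2709950/(0.85 × 32.9 × 400) = 242.26 mm.
c = a/β₁ = 242.26/0.815 = 297.25 mm; ε'_s = 0.003(c − d')/c = 0.0023 ≥ f_y/E_s = 0.0021, so compression steel does yield.
M_n = (A_s − A'_s) f_y (d − a/2) + A'_s f_y (d − d') = [2709950 × (775 − 121.13) + 514600 × (775 − 70)] × 10⁻⁶ = 1771.96 + 362.79 = 2134.75 kN·m.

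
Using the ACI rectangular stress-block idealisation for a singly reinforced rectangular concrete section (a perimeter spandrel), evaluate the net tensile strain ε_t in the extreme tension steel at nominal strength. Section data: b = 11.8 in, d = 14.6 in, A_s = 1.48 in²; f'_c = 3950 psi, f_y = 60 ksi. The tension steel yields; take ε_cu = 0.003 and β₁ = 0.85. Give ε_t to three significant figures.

a = A_s f_y/(0.85 f'_c b) = 2.241 in.
β₁ = 0.85, so c = a/β₁ = 2.241/0.85 = 2.636 in.
From the linear strain diagram with ε_cu = 0.003: ε_t = 0.003 (d − c)/c = 0.003 × (14.6 − 2.636)/2.636 = 0.0136.
Since ε_t ≥ 0.005, the section is tension-controlled.

ε_t ≈ 0.0136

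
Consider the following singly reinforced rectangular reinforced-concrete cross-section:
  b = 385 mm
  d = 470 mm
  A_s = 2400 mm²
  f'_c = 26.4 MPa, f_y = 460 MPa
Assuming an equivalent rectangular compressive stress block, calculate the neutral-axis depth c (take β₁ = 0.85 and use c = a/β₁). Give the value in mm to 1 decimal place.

c ≈ 150.3 mm

T = A_s f_y = 2400 × 460 = 1104000 N = 1104 kN.
Setting C = 0.85 f'_c a b equal to T: a = 1104000/(0.85 × 26.4 × 385) = 127.787 mm.
With β₁ = 0.85, c = a/β₁ = 127.787/0.85 = 150.3 mm.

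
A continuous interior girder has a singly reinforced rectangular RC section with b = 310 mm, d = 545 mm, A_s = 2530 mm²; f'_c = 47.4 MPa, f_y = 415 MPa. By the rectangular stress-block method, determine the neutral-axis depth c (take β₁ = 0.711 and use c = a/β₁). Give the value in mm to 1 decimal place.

T = A_s f_y = 2530 × 415 = 1049950 N = 1049.95 kN.
Setting C = 0.85 f'_c a b equal to T: a = 1049950/(0.85 × 47.4 × 310) = 84.064 mm.
With β₁ = 0.711, c = a/β₁ = 84.064/0.711 = 118.2 mm.

c ≈ 118.2 mm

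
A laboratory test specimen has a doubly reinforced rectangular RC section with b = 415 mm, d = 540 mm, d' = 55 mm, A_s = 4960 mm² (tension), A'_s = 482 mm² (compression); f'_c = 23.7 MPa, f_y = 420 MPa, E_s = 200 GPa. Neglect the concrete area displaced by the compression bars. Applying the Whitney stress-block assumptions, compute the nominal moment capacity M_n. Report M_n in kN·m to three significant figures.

Assume both tension and compression steel yield.
Net tension couple steel: A_s − A'_s = 4478 mm².
a = (A_s − A'_s) f_y / (0.85 f'_c b) = 1880760/(0.85 × 23.7 × 415) = 224.97 mm.
c = a/β₁ = 224.97/0.85 = 264.67 mm; ε'_s = 0.003(c − d')/c = 0.0024 ≥ f_y/E_s = 0.0021, so compression steel does yield.
M_n = (A_s − A'_s) f_y (d − a/2) + A'_s f_y (d − d') = [1880760 × (540 − 112.485) + 202440 × (540 − 55)] × 10⁻⁶ = 804.05 + 98.18 = 902.23 kN·m.

M_n ≈ 902 kN·m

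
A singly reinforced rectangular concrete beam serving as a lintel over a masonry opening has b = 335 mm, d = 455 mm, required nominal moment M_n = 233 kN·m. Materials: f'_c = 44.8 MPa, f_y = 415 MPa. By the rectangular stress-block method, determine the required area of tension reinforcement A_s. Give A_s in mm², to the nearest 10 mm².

With M_n = 0.85 f'_c a b (d − a/2), solve the quadratic for a:
a = d − √(d² − 2M_n/(0.85 f'_c b)) = 455 − √(455² − 2 × 233×10⁶/(0.85 × 44.8 × 335)) = 42.09 mm.
A_s = 0.85 f'_c a b / f_y = 0.85 × 44.8 × 42.09 × 335 / 415 = 1293.8 mm².

A_s ≈ 1290 mm²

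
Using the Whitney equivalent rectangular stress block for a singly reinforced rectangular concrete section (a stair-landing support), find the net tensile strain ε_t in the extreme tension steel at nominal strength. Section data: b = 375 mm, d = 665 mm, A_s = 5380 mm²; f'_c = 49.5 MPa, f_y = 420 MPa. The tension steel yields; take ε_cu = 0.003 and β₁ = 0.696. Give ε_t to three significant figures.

ε_t ≈ 0.00670

a = A_s f_y/(0.85 f'_c b) = 143.21 mm.
β₁ = 0.696, so c = a/β₁ = 143.21/0.696 = 205.76 mm.
From the linear strain diagram with ε_cu = 0.003: ε_t = 0.003 (d − c)/c = 0.003 × (665 − 205.76)/205.76 = 0.00670.
Since ε_t ≥ 0.005, the section is tension-controlled.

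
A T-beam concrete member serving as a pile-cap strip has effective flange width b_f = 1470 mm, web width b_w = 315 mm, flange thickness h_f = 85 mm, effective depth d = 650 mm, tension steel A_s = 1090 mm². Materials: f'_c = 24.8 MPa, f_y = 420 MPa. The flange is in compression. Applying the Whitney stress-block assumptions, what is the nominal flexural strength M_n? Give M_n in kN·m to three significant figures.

M_n ≈ 294 kN·m

Tension: T = A_s f_y = 1090 × 420 = 457800 N.
Try a within the flange: a = T/(0.85 f'_c b_f) = 457800/(0.85 × 24.8 × 1470) = 14.77 mm.
Since a = 14.77 ≤ h_f = 85 mm, the stress block lies entirely in the flange; analyse as a rectangular beam of width b_f.
M_n = T(d − a/2) = 457800 × (650 − 7.385) = 294.19 × 10⁶ N·mm.
M_n = 294.19 kN·m.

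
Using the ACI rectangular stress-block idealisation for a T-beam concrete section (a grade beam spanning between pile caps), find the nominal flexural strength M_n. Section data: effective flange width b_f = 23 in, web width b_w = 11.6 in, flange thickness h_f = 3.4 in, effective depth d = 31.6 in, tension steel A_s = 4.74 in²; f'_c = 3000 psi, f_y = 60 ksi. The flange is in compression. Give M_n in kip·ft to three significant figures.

M_n ≈ 686 kip·ft

Tension: T = A_s f_y = 4.74 × 60 = 284.4 kips.
Try a within the flange: a = T/(0.85 f'_c b_f) = 284.4/(0.85 × 3 × 23) = 4.849 in.
a = 4.849 > h_f = 3.4 in: the block extends into the web. Split into flange-overhang and web parts.
C_f = 0.85 f'_c (b_f − b_w) h_f = 0.85 × 3 × (23 − 11.6) × 3.4 = 98.8 kips.
Remaining web compression depth: a_w = (T − C_f)/(0.85 f'_c b_w) = (284.4 − 98.8)/(0.85 × 3 × 11.6) = 6.275 in.
M_n = C_f(d − h_f/2) + (T − C_f)(d − a_w/2) = 98.8 × (31.6 − 1.7) + 185.6 × (31.6 − 3.1375) = 2954.1 + 5282.6 = 8236.7 kip·in.
M_n = 8236.7/12 = 686.39 kip·ft.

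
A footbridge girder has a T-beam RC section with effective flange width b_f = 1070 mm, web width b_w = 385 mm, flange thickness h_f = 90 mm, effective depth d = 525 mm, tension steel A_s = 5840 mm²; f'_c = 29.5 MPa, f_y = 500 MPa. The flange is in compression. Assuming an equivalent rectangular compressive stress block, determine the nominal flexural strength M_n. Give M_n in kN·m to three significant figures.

Tension: T = A_s f_y = 5840 × 500 = 2920000 N.
Try a within the flange: a = T/(0.85 f'_c b_f) = 2920000/(0.85 × 29.5 × 1070) = 108.83 mm.
a = 108.83 > h_f = 90 mm: the block extends into the web. Split into flange-overhang and web parts.
C_f = 0.85 f'_c (b_f − b_w) h_f = 0.85 × 29.5 × (1070 − 385) × 90 = 1545874 N.
Remaining web compression depth: a_w = (T − C_f)/(0.85 f'_c b_w) = (2920000 − 1545874)/(0.85 × 29.5 × 385) = 142.34 mm.
M_n = C_f(d − h_f/2) + (T − C_f)(d − a_w/2) = 1545874 × (525 − 45) + 1374126 × (525 − 71.17) = 742.02 + 623.62 = 1365.64 × 10⁶ N·mm.
M_n = 1365.64 kN·m.

M_n ≈ 1370 kN·m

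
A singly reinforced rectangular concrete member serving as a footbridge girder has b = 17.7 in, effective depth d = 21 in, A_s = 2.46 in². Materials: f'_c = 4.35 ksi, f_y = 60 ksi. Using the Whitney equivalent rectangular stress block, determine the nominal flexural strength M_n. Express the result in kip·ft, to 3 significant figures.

M_n ≈ 244 kip·ft

T = A_s f_y = 2.46 × 60 = 147.6 kips.
a = T/(0.85 f'_c b) = 147.6/(0.85 × 4.35 × 17.7) = 2.255 in.
M_n = T(d − a/2) = 147.6 × (21 − 1.1275) = 2933.2 kip·in = 2933.2/12 = 244.43 kip·ft.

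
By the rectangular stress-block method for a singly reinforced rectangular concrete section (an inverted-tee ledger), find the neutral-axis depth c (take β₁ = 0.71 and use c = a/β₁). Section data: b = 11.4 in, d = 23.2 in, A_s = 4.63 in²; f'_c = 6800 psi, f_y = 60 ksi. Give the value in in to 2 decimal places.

c ≈ 5.94 in

T = A_s f_y = 4.63 × 60 = 277.8 kips.
a = T/(0.85 f'_c b) = 277.8/(0.85 × 6.8 × 11.4) = 4.2160 in.
With β₁ = 0.71, c = a/β₁ = 4.2160/0.71 = 5.94 in.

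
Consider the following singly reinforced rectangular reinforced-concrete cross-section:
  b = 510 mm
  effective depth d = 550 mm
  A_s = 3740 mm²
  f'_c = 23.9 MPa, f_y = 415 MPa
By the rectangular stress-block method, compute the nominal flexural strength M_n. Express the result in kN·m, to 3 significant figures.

T = A_s f_y = 3740 × 415 = 1552100 N = 1552.1 kN.
From C = T: a = T/(0.85 f'_c b) = 1552100/(0.85 × 23.9 × 510) = 149.81 mm.
M_n = T(d − a/2) = 1552.1 kN × (550 − 74.905) mm = 737.39 kN·m.

M_n ≈ 737 kN·m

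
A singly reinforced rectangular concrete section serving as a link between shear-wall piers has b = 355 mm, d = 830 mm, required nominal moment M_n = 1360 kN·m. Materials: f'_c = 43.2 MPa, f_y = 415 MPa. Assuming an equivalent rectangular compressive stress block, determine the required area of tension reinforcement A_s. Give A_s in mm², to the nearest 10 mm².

With M_n = 0.85 f'_c a b (d − a/2), solve the quadratic for a:
a = d − √(d² − 2M_n/(0.85 f'_c b)) = 830 − √(830² − 2 × 1360×10⁶/(0.85 × 43.2 × 355)) = 137.01 mm.
A_s = 0.85 f'_c a b / f_y = 0.85 × 43.2 × 137.01 × 355 / 415 = 4303.6 mm².

A_s ≈ 4300 mm²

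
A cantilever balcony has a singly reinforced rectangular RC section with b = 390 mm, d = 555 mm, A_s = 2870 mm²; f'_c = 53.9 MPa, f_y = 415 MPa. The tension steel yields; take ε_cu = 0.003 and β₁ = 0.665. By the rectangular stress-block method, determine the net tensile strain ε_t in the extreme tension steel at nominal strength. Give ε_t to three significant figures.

a = A_s f_y/(0.85 f'_c b) = 66.66 mm.
β₁ = 0.665, so c = a/β₁ = 66.66/0.665 = 100.24 mm.
From the linear strain diagram with ε_cu = 0.003: ε_t = 0.003 (d − c)/c = 0.003 × (555 − 100.24)/100.24 = 0.0136.
Since ε_t ≥ 0.005, the section is tension-controlled.

ε_t ≈ 0.0136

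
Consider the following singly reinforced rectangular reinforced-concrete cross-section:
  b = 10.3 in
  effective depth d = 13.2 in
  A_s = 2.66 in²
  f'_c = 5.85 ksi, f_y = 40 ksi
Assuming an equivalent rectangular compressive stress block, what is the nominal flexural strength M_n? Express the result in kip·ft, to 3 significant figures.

T = A_s f_y = 2.66 × 40 = 106.4 kips.
a = T/(0.85 f'_c b) = 106.4/(0.85 × 5.85 × 10.3) = 2.077 in.
M_n = T(d − a/2) = 106.4 × (13.2 − 1.0385) = 1294.0 kip·in = 1294.0/12 = 107.83 kip·ft.

M_n ≈ 108 kip·ft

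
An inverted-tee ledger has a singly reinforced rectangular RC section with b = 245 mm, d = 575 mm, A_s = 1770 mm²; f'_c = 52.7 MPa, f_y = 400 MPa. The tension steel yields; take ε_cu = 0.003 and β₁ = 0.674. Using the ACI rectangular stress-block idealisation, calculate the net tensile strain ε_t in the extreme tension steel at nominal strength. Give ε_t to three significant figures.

ε_t ≈ 0.0150

a = A_s f_y/(0.85 f'_c b) = 64.51 mm.
β₁ = 0.674, so c = a/β₁ = 64.51/0.674 = 95.71 mm.
From the linear strain diagram with ε_cu = 0.003: ε_t = 0.003 (d − c)/c = 0.003 × (575 − 95.71)/95.71 = 0.0150.
Since ε_t ≥ 0.005, the section is tension-controlled.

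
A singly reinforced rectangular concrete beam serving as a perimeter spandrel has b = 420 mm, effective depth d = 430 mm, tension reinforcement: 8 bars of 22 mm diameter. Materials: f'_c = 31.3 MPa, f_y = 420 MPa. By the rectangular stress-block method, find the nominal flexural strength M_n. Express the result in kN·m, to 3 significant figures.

A_s = 8 × 380 = 3040 mm².
T = A_s f_y = 3040 × 420 = 1276800 N = 1276.8 kN.
From C = T: a = T/(0.85 f'_c b) = 1276800/(0.85 × 31.3 × 420) = 114.26 mm.
M_n = T(d − a/2) = 1276.8 kN × (430 − 57.13) mm = 476.08 kN·m.

M_n ≈ 476 kN·m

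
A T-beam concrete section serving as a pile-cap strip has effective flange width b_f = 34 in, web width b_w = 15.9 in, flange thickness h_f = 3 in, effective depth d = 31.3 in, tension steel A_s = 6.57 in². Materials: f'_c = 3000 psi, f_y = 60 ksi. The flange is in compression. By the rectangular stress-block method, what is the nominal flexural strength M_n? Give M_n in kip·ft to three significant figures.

Tension: T = A_s f_y = 6.57 × 60 = 394.2 kips.
Try a within the flange: a = T/(0.85 f'_c b_f) = 394.2/(0.85 × 3 × 34) = 4.547 in.
a = 4.547 > h_f = 3 in: the block extends into the web. Split into flange-overhang and web parts.
C_f = 0.85 f'_c (b_f − b_w) h_f = 0.85 × 3 × (34 − 15.9) × 3 = 138.5 kips.
Remaining web compression depth: a_w = (T − C_f)/(0.85 f'_c b_w) = (394.2 − 138.5)/(0.85 × 3 × 15.9) = 6.307 in.
M_n = C_f(d − h_f/2) + (T − C_f)(d − a_w/2) = 138.5 × (31.3 − 1.5) + 255.7 × (31.3 − 3.1535) = 4127.3 + 7197.1 = 11324.4 kip·in.
M_n = 11324.4/12 = 943.70 kip·ft.

M_n ≈ 944 kip·ft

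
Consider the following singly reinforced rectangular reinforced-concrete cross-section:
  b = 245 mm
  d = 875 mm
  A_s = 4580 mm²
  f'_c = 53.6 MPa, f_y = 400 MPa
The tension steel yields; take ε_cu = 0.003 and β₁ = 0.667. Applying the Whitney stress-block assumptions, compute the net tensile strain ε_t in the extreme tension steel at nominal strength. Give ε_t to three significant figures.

a = A_s f_y/(0.85 f'_c b) = 164.13 mm.
β₁ = 0.667, so c = a/β₁ = 164.13/0.667 = 246.07 mm.
From the linear strain diagram with ε_cu = 0.003: ε_t = 0.003 (d − c)/c = 0.003 × (875 − 246.07)/246.07 = 0.00767.
Since ε_t ≥ 0.005, the section is tension-controlled.

ε_t ≈ 0.00767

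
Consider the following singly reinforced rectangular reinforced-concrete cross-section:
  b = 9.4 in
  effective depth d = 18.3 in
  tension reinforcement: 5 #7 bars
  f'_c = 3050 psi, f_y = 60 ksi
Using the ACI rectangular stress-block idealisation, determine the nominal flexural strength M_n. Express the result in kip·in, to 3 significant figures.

A_s = 5 × 0.6 = 3 in².
T = A_s f_y = 3 × 60 = 180 kips.
a = T/(0.85 f'_c b) = 180/(0.85 × 3.05 × 9.4) = 7.386 in.
M_n = T(d − a/2) = 180 × (18.3 − 3.693) = 2629.3 kip·in.

M_n ≈ 2630 kip·in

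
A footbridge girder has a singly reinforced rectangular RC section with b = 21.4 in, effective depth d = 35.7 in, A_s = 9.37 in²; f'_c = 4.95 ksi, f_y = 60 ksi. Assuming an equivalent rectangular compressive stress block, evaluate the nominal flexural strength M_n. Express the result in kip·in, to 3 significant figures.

T = A_s f_y = 9.37 × 60 = 562.2 kips.
a = T/(0.85 f'_c b) = 562.2/(0.85 × 4.95 × 21.4) = 6.244 in.
M_n = T(d − a/2) = 562.2 × (35.7 − 3.122) = 18315.4 kip·in.

M_n ≈ 18300 kip·in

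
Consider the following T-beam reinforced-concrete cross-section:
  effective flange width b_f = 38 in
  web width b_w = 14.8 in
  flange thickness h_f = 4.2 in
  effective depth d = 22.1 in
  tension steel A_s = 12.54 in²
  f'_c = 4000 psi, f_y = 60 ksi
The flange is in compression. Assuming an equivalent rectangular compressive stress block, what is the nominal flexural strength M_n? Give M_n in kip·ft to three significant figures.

Tension: T = A_s f_y = 12.54 × 60 = 752.4 kips.
Try a within the flange: a = T/(0.85 f'_c b_f) = 752.4/(0.85 × 4 × 38) = 5.824 in.
a = 5.824 > h_f = 4.2 in: the block extends into the web. Split into flange-overhang and web parts.
C_f = 0.85 f'_c (b_f − b_w) h_f = 0.85 × 4 × (38 − 14.8) × 4.2 = 331.3 kips.
Remaining web compression depth: a_w = (T − C_f)/(0.85 f'_c b_w) = (752.4 − 331.3)/(0.85 × 4 × 14.8) = 8.368 in.
M_n = C_f(d − h_f/2) + (T − C_f)(d − a_w/2) = 331.3 × (22.1 − 2.1) + 421.1 × (22.1 − 4.184) = 6626.0 + 7544.4 = 14170.4 kip·in.
M_n = 14170.4/12 = 1180.87 kip·ft.

M_n ≈ 1180 kip·ft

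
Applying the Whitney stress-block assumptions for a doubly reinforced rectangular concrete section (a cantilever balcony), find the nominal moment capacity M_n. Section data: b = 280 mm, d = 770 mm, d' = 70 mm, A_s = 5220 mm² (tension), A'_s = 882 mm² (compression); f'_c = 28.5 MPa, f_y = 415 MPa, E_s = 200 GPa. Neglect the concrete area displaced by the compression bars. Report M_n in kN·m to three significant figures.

M_n ≈ 1400 kN·m

Assume both tension and compression steel yield.
Net tension couple steel: A_s − A'_s = 4338 mm².
a = (A_s − A'_s) f_y / (0.85 f'_c b) = 1800270/(0.85 × 28.5 × 280) = 265.41 mm.
c = a/β₁ = 265.41/0.846 = 313.72 mm; ε'_s = 0.003(c − d')/c = 0.0023 ≥ f_y/E_s = 0.0021, so compression steel does yield.
M_n = (A_s − A'_s) f_y (d − a/2) + A'_s f_y (d − d') = [1800270 × (770 − 132.705) + 366030 × (770 − 70)] × 10⁻⁶ = 1147.30 + 256.22 = 1403.52 kN·m.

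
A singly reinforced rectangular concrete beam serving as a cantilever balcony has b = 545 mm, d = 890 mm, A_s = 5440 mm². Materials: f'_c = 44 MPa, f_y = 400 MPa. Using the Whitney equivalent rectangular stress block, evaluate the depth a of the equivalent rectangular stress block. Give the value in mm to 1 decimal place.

T = A_s f_y = 5440 × 400 = 2176000 N = 2176 kN.
Setting C = 0.85 f'_c a b equal to T: a = 2176000/(0.85 × 44 × 545) = 106.8 mm.

a ≈ 106.8 mm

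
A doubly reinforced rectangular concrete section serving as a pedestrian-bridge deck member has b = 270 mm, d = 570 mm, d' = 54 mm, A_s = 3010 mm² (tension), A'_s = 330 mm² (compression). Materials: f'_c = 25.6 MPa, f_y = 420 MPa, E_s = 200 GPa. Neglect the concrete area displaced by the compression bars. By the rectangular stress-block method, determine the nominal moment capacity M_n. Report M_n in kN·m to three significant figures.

Assume both tension and compression steel yield.
Net tension couple steel: A_s − A'_s = 2680 mm².
a = (A_s − A'_s) f_y / (0.85 f'_c b) = 1125600/(0.85 × 25.6 × 270) = 191.58 mm.
c = a/β₁ = 191.58/0.85 = 225.39 mm; ε'_s = 0.003(c − d')/c = 0.0023 ≥ f_y/E_s = 0.0021, so compression steel does yield.
M_n = (A_s − A'_s) f_y (d − a/2) + A'_s f_y (d − d') = [1125600 × (570 − 95.79) + 138600 × (570 − 54)] × 10⁻⁶ = 533.77 + 71.52 = 605.29 kN·m.

M_n ≈ 605 kN·m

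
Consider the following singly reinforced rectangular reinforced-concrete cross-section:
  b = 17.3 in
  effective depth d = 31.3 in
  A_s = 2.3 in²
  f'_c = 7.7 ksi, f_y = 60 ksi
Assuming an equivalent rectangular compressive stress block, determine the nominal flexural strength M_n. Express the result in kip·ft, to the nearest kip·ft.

T = A_s f_y = 2.3 × 60 = 138 kips.
a = T/(0.85 f'_c b) = 138/(0.85 × 7.7 × 17.3) = 1.219 in.
M_n = T(d − a/2) = 138 × (31.3 − 0.6095) = 4235.3 kip·in = 4235.3/12 = 352.94 kip·ft.

M_n ≈ 353 kip·ft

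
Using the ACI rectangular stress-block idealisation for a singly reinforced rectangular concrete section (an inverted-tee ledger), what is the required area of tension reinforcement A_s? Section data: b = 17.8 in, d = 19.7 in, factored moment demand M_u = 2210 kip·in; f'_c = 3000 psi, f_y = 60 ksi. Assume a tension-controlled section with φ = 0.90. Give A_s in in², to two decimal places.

A_s ≈ 2.25 in²

M_n = M_u/φ = 2210/0.90 = 2455.56 kip·in.
From M_n = 0.85 f'_c a b (d − a/2):
a = d − √(d² − 2M_n/(0.85 f'_c b)) = 19.7 − √(19.7² − 2 × 2455.56/(0.85 × 3 × 17.8)) = 2.970 in.
A_s = 0.85 f'_c a b / f_y = 0.85 × 3 × 2.970 × 17.8 / 60 = 2.247 in².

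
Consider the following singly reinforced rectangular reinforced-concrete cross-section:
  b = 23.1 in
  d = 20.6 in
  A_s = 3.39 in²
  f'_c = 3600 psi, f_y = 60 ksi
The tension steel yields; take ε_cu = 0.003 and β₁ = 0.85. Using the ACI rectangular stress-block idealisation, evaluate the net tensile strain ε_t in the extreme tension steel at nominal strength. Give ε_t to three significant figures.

a = A_s f_y/(0.85 f'_c b) = 2.878 in.
β₁ = 0.85, so c = a/β₁ = 2.878/0.85 = 3.386 in.
From the linear strain diagram with ε_cu = 0.003: ε_t = 0.003 (d − c)/c = 0.003 × (20.6 − 3.386)/3.386 = 0.0153.
Since ε_t ≥ 0.005, the section is tension-controlled.

ε_t ≈ 0.0153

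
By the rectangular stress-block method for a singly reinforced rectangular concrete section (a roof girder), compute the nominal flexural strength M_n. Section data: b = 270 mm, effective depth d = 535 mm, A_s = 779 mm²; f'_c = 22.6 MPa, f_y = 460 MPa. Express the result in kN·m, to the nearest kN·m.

T = A_s f_y = 779 × 460 = 358340 N = 358.34 kN.
From C = T: a = T/(0.85 f'_c b) = 358340/(0.85 × 22.6 × 270) = 69.09 mm.
M_n = T(d − a/2) = 358.34 kN × (535 − 34.545) mm = 179.33 kN·m.

M_n ≈ 179 kN·m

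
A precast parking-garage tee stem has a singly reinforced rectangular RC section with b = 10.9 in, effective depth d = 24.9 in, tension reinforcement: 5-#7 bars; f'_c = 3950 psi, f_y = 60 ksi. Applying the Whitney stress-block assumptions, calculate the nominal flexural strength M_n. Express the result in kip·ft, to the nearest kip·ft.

M_n ≈ 337 kip·ft

A_s = 5 × 0.6 = 3 in².
T = A_s f_y = 3 × 60 = 180 kips.
a = T/(0.85 f'_c b) = 180/(0.85 × 3.95 × 10.9) = 4.918 in.
M_n = T(d − a/2) = 180 × (24.9 − 2.459) = 4039.4 kip·in = 4039.4/12 = 336.62 kip·ft.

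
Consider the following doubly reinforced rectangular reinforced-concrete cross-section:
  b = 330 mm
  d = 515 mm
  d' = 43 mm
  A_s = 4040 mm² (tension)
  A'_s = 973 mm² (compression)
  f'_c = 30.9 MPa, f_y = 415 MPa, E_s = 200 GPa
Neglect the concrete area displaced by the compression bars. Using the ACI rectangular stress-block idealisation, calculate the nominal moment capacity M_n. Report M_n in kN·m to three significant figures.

M_n ≈ 753 kN·m

Assume both tension and compression steel yield.
Net tension couple steel: A_s − A'_s = 3067 mm².
a = (A_s − A'_s) f_y / (0.85 f'_c b) = 1272805/(0.85 × 30.9 × 330) = 146.85 mm.
c = a/β₁ = 146.85/0.829 = 177.14 mm; ε'_s = 0.003(c − d')/c = 0.0023 ≥ f_y/E_s = 0.0021, so compression steel does yield.
M_n = (A_s − A'_s) f_y (d − a/2) + A'_s f_y (d − d') = [1272805 × (515 − 73.425) + 403795 × (515 − 43)] × 10⁻⁶ = 562.04 + 190.59 = 752.63 kN·m.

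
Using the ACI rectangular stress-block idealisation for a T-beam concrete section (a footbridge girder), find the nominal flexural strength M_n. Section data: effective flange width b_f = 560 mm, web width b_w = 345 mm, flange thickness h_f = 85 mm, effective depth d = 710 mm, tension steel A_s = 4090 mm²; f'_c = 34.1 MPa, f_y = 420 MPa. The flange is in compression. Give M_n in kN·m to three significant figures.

Tension: T = A_s f_y = 4090 × 420 = 1717800 N.
Try a within the flange: a = T/(0.85 f'_c b_f) = 1717800/(0.85 × 34.1 × 560) = 105.83 mm.
a = 105.83 > h_f = 85 mm: the block extends into the web. Split into flange-overhang and web parts.
C_f = 0.85 f'_c (b_f − b_w) h_f = 0.85 × 34.1 × (560 − 345) × 85 = 529701 N.
Remaining web compression depth: a_w = (T − C_f)/(0.85 f'_c b_w) = (1717800 − 529701)/(0.85 × 34.1 × 345) = 118.81 mm.
M_n = C_f(d − h_f/2) + (T − C_f)(d − a_w/2) = 529701 × (710 − 42.5) + 1188099 × (710 − 59.405) = 353.58 + 772.97 = 1126.55 × 10⁶ N·mm.
M_n = 1126.55 kN·m.

M_n ≈ 1130 kN·m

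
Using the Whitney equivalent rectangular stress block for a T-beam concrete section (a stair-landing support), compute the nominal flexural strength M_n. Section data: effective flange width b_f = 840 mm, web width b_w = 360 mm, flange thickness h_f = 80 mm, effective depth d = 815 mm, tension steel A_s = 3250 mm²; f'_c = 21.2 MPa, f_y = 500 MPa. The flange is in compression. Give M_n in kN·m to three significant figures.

Tension: T = A_s f_y = 3250 × 500 = 1625000 N.
Try a within the flange: a = T/(0.85 f'_c b_f) = 1625000/(0.85 × 21.2 × 840) = 107.35 mm.
a = 107.35 > h_f = 80 mm: the block extends into the web. Split into flange-overhang and web parts.
C_f = 0.85 f'_c (b_f − b_w) h_f = 0.85 × 21.2 × (840 − 360) × 80 = 691968 N.
Remaining web compression depth: a_w = (T − C_f)/(0.85 f'_c b_w) = (1625000 − 691968)/(0.85 × 21.2 × 360) = 143.83 mm.
M_n = C_f(d − h_f/2) + (T − C_f)(d − a_w/2) = 691968 × (815 − 40) + 933032 × (815 − 71.915) = 536.28 + 693.32 = 1229.60 × 10⁶ N·mm.
M_n = 1229.60 kN·m.

M_n ≈ 1230 kN·m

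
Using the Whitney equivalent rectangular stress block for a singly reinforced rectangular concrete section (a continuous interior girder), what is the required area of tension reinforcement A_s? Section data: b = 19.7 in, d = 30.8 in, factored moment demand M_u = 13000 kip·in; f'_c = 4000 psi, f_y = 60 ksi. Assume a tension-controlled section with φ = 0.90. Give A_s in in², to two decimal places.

M_n = M_u/φ = 13000/0.90 = 14444.4 kip·in.
From M_n = 0.85 f'_c a b (d − a/2):
a = d − √(d² − 2M_n/(0.85 f'_c b)) = 30.8 − √(30.8² − 2 × 14444.4/(0.85 × 4 × 19.7)) = 8.055 in.
A_s = 0.85 f'_c a b / f_y = 0.85 × 4 × 8.055 × 19.7 / 60 = 8.992 in².

A_s ≈ 8.99 in²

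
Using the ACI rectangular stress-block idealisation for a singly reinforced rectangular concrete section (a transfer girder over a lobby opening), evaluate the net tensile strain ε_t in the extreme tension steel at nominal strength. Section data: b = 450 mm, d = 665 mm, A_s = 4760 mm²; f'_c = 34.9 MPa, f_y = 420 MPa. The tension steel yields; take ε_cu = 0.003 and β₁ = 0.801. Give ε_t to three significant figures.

ε_t ≈ 0.00767

a = A_s f_y/(0.85 f'_c b) = 149.76 mm.
β₁ = 0.801, so c = a/β₁ = 149.76/0.801 = 186.97 mm.
From the linear strain diagram with ε_cu = 0.003: ε_t = 0.003 (d − c)/c = 0.003 × (665 − 186.97)/186.97 = 0.00767.
Since ε_t ≥ 0.005, the section is tension-controlled.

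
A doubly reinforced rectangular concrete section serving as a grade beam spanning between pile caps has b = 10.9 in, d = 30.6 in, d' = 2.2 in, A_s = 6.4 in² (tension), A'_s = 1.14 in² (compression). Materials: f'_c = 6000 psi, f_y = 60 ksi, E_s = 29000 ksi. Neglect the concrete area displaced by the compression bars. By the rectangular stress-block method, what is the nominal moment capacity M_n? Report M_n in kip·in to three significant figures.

Assume both steels yield.
a = (A_s − A'_s) f_y/(0.85 f'_c b) = (6.4 − 1.14) × 60/(0.85 × 6 × 10.9) = 5.677 in.
c = a/β₁ = 5.677/0.75 = 7.569 in; ε'_s = 0.003(c − d')/c = 0.0021 ≥ ε_y = 0.0021, so the compression steel yields.
M_n = (A_s − A'_s) f_y (d − a/2) + A'_s f_y (d − d') = 315.6 × (30.6 − 2.8385) + 68.4 × (30.6 − 2.2) = 8761.5 + 1942.6 = 10704.1 kip·in.

M_n ≈ 10700 kip·in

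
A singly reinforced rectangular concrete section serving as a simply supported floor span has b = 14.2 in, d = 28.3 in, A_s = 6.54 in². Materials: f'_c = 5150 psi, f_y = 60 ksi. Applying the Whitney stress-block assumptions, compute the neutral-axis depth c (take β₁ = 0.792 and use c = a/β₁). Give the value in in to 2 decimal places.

c ≈ 7.97 in

T = A_s f_y = 6.54 × 60 = 392.4 kips.
a = T/(0.85 f'_c b) = 392.4/(0.85 × 5.15 × 14.2) = 6.3127 in.
With β₁ = 0.792, c = a/β₁ = 6.3127/0.792 = 7.97 in.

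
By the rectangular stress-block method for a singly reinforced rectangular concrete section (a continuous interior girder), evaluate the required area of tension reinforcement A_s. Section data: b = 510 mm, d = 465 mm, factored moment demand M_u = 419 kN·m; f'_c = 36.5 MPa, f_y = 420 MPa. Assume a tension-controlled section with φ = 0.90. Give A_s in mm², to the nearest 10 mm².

M_n = M_u/φ = 419/0.90 = 465.556 kN·m.
With M_n = 0.85 f'_c a b (d − a/2), solve the quadratic for a:
a = d − √(d² − 2M_n/(0.85 f'_c b)) = 465 − √(465² − 2 × 465.556×10⁶/(0.85 × 36.5 × 510)) = 68.29 mm.
A_s = 0.85 f'_c a b / f_y = 0.85 × 36.5 × 68.29 × 510 / 420 = 2572.7 mm².

A_s ≈ 2570 mm²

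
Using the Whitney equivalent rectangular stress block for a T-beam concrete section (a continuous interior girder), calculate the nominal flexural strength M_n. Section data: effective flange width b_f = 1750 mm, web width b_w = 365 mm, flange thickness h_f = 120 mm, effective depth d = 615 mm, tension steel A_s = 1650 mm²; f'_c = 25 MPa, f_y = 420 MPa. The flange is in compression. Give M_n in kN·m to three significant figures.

Tension: T = A_s f_y = 1650 × 420 = 693000 N.
Try a within the flange: a = T/(0.85 f'_c b_f) = 693000/(0.85 × 25 × 1750) = 18.64 mm.
Since a = 18.64 ≤ h_f = 120 mm, the stress block lies entirely in the flange; analyse as a rectangular beam of width b_f.
M_n = T(d − a/2) = 693000 × (615 − 9.32) = 419.74 × 10⁶ N·mm.
M_n = 419.74 kN·m.

M_n ≈ 420 kN·m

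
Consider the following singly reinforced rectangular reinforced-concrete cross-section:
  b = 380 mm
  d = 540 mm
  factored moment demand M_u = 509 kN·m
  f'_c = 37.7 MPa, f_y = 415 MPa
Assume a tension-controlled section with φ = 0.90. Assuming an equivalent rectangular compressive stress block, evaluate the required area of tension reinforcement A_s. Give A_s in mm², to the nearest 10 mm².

M_n = M_u/φ = 509/0.90 = 565.556 kN·m.
With M_n = 0.85 f'_c a b (d − a/2), solve the quadratic for a:
a = d − √(d² − 2M_n/(0.85 f'_c b)) = 540 − √(540² − 2 × 565.556×10⁶/(0.85 × 37.7 × 380)) = 94.23 mm.
A_s = 0.85 f'_c a b / f_y = 0.85 × 37.7 × 94.23 × 380 / 415 = 2764.9 mm².

A_s ≈ 2760 mm²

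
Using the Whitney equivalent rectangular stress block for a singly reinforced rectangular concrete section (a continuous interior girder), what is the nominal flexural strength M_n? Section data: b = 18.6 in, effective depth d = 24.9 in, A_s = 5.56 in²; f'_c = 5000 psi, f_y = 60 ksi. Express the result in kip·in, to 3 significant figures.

T = A_s f_y = 5.56 × 60 = 333.6 kips.
a = T/(0.85 f'_c b) = 333.6/(0.85 × 5 × 18.6) = 4.220 in.
M_n = T(d − a/2) = 333.6 × (24.9 − 2.11) = 7602.7 kip·in.

M_n ≈ 7600 kip·in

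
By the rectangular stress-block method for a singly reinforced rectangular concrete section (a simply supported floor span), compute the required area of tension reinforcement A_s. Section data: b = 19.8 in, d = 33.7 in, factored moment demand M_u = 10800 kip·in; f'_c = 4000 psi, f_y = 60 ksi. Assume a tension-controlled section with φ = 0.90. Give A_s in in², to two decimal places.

A_s ≈ 6.49 in²

M_n = M_u/φ = 10800/0.90 = 12000 kip·in.
From M_n = 0.85 f'_c a b (d − a/2):
a = d − √(d² − 2M_n/(0.85 f'_c b)) = 33.7 − √(33.7² − 2 × 12000/(0.85 × 4 × 19.8)) = 5.786 in.
A_s = 0.85 f'_c a b / f_y = 0.85 × 4 × 5.786 × 19.8 / 60 = 6.492 in².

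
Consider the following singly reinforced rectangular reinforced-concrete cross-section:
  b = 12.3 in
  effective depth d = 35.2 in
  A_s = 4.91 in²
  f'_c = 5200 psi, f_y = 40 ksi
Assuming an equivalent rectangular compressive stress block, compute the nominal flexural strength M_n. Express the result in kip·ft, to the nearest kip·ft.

T = A_s f_y = 4.91 × 40 = 196.4 kips.
a = T/(0.85 f'_c b) = 196.4/(0.85 × 5.2 × 12.3) = 3.613 in.
M_n = T(d − a/2) = 196.4 × (35.2 − 1.8065) = 6558.5 kip·in = 6558.5/12 = 546.54 kip·ft.

M_n ≈ 547 kip·ft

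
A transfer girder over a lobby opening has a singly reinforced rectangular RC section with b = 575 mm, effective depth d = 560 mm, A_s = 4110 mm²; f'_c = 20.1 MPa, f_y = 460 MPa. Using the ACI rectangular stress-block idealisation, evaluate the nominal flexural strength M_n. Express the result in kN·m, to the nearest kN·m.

T = A_s f_y = 4110 × 460 = 1890600 N = 1890.6 kN.
From C = T: a = T/(0.85 f'_c b) = 1890600/(0.85 × 20.1 × 575) = 192.45 mm.
M_n = T(d − a/2) = 1890.6 kN × (560 − 96.225) mm = 876.81 kN·m.

M_n ≈ 877 kN·m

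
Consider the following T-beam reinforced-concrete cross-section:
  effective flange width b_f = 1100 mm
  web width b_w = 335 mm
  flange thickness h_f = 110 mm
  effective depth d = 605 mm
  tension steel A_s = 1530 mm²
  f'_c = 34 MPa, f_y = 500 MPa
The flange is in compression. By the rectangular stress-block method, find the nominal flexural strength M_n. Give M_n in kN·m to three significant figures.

Tension: T = A_s f_y = 1530 × 500 = 765000 N.
Try a within the flange: a = T/(0.85 f'_c b_f) = 765000/(0.85 × 34 × 1100) = 24.06 mm.
Since a = 24.06 ≤ h_f = 110 mm, the stress block lies entirely in the flange; analyse as a rectangular beam of width b_f.
M_n = T(d − a/2) = 765000 × (605 − 12.03) = 453.62 × 10⁶ N·mm.
M_n = 453.62 kN·m.

M_n ≈ 454 kN·m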